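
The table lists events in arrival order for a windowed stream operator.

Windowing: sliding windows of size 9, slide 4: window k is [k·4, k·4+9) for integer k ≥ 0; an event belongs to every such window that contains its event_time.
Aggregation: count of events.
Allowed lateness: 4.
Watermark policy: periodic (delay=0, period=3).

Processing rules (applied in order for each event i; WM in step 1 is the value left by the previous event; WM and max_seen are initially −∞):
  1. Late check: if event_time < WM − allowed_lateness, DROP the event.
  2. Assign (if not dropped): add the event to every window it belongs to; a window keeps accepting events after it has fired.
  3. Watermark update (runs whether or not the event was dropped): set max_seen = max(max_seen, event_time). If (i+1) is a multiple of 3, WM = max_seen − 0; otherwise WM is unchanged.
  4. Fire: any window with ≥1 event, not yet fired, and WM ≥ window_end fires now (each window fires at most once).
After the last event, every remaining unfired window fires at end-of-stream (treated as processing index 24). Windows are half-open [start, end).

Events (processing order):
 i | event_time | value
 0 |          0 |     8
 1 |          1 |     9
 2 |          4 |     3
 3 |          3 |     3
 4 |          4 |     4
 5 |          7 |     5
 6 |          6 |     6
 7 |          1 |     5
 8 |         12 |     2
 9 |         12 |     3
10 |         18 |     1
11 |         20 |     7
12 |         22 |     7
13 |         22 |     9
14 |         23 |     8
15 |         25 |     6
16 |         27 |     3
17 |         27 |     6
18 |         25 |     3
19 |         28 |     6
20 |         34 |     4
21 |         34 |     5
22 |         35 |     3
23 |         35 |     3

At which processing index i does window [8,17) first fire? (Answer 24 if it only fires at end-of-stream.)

i=0 t=0 v=8: → [0,9); WM=−∞
i=1 t=1 v=9: → [0,9); WM=−∞
i=2 t=4 v=3: → [4,13),[0,9); WM=4
i=3 t=3 v=3: → [0,9); WM=4
i=4 t=4 v=4: → [4,13),[0,9); WM=4
i=5 t=7 v=5: → [4,13),[0,9); WM=7
i=6 t=6 v=6: → [4,13),[0,9); WM=7
i=7 t=1 v=5: DROP (t<7-4); WM=7
i=8 t=12 v=2: → [12,21),[8,17),[4,13); WM=12; [0,9) fires=7
i=9 t=12 v=3: → [12,21),[8,17),[4,13); WM=12
i=10 t=18 v=1: → [16,25),[12,21); WM=12
i=11 t=20 v=7: → [20,29),[16,25),[12,21); WM=20; [4,13) fires=6 [8,17) fires=2
i=12 t=22 v=7: → [20,29),[16,25); WM=20
i=13 t=22 v=9: → [20,29),[16,25); WM=20
i=14 t=23 v=8: → [20,29),[16,25); WM=23; [12,21) fires=4
i=15 t=25 v=6: → [24,33),[20,29); WM=23
i=16 t=27 v=3: → [24,33),[20,29); WM=23
i=17 t=27 v=6: → [24,33),[20,29); WM=27; [16,25) fires=5
i=18 t=25 v=3: → [24,33),[20,29); WM=27
i=19 t=28 v=6: → [28,37),[24,33),[20,29); WM=27
i=20 t=34 v=4: → [32,41),[28,37); WM=34; [20,29) fires=9 [24,33) fires=5
i=21 t=34 v=5: → [32,41),[28,37); WM=34
i=22 t=35 v=3: → [32,41),[28,37); WM=34
i=23 t=35 v=3: → [32,41),[28,37); WM=35

11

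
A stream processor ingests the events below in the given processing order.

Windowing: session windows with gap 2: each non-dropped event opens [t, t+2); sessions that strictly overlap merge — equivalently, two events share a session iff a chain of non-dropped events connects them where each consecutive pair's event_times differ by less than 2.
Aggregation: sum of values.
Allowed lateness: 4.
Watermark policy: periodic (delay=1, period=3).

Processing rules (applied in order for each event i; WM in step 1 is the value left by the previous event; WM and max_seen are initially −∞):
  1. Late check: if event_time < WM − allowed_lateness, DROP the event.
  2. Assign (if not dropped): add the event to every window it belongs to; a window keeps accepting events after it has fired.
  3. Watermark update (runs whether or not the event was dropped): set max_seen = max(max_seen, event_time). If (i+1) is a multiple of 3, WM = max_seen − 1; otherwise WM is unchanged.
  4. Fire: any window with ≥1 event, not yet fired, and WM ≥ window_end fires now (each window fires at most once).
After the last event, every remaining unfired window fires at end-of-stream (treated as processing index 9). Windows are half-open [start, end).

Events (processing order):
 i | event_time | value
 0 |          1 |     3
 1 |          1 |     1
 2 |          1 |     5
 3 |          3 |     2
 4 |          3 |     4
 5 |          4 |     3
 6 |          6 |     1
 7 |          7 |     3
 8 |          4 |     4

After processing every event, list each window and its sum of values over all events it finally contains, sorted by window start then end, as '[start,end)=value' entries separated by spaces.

[1,3)=9 [3,6)=13 [6,9)=4

i=0 t=1 v=3: → [1,3); WM=−∞
i=1 t=1 v=1: → [1,3); WM=−∞
i=2 t=1 v=5: → [1,3); WM=0
i=3 t=3 v=2: → [3,5); WM=0
i=4 t=3 v=4: → [3,5); WM=0
i=5 t=4 v=3: → [3,6); WM=3
i=6 t=6 v=1: → [6,8); WM=3
i=7 t=7 v=3: → [6,9); WM=3
i=8 t=4 v=4: → [3,6); WM=6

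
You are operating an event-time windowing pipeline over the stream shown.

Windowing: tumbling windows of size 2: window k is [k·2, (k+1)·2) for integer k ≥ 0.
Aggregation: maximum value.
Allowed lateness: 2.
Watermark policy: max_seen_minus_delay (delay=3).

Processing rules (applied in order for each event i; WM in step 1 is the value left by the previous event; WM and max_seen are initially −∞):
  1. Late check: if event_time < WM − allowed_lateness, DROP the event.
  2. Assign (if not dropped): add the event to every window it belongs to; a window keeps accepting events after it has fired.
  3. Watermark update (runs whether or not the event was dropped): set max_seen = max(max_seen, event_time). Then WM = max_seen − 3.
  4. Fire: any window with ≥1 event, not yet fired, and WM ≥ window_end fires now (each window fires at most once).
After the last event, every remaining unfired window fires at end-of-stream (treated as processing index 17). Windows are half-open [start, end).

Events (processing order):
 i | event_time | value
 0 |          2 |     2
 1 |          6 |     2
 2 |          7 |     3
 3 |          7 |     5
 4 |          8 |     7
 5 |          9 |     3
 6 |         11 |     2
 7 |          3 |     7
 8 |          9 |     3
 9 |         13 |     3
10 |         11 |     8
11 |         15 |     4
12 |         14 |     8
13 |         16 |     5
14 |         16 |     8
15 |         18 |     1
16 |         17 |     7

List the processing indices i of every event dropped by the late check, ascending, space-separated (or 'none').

7

i=0 t=2 v=2: → [2,4); WM=-1
i=1 t=6 v=2: → [6,8); WM=3
i=2 t=7 v=3: → [6,8); WM=4; [2,4) fires=2
i=3 t=7 v=5: → [6,8); WM=4
i=4 t=8 v=7: → [8,10); WM=5
i=5 t=9 v=3: → [8,10); WM=6
i=6 t=11 v=2: → [10,12); WM=8; [6,8) fires=5
i=7 t=3 v=7: DROP (t<8-2); WM=8
i=8 t=9 v=3: → [8,10); WM=8
i=9 t=13 v=3: → [12,14); WM=10; [8,10) fires=7
i=10 t=11 v=8: → [10,12); WM=10
i=11 t=15 v=4: → [14,16); WM=12; [10,12) fires=8
i=12 t=14 v=8: → [14,16); WM=12
i=13 t=16 v=5: → [16,18); WM=13
i=14 t=16 v=8: → [16,18); WM=13
i=15 t=18 v=1: → [18,20); WM=15; [12,14) fires=3
i=16 t=17 v=7: → [16,18); WM=15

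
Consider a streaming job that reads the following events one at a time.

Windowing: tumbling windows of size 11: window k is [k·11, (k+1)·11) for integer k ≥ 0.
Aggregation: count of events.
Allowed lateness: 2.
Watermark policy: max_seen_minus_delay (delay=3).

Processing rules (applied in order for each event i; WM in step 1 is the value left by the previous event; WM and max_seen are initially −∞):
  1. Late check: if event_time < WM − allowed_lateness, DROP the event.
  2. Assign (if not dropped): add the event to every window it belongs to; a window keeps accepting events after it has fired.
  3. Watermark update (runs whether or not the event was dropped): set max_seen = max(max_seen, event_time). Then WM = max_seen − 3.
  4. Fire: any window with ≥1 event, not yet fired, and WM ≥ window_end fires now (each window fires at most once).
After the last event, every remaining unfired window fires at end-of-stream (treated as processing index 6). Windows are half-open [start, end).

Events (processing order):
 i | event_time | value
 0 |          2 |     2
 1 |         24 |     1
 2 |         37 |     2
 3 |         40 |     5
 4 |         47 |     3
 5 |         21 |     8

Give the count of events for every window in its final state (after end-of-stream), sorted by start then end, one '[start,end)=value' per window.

i=0 t=2 v=2: → [0,11); WM=-1
i=1 t=24 v=1: → [22,33); WM=21; [0,11) fires=1
i=2 t=37 v=2: → [33,44); WM=34; [22,33) fires=1
i=3 t=40 v=5: → [33,44); WM=37
i=4 t=47 v=3: → [44,55); WM=44; [33,44) fires=2
i=5 t=21 v=8: DROP (t<44-2); WM=44

[0,11)=1 [22,33)=1 [33,44)=2 [44,55)=1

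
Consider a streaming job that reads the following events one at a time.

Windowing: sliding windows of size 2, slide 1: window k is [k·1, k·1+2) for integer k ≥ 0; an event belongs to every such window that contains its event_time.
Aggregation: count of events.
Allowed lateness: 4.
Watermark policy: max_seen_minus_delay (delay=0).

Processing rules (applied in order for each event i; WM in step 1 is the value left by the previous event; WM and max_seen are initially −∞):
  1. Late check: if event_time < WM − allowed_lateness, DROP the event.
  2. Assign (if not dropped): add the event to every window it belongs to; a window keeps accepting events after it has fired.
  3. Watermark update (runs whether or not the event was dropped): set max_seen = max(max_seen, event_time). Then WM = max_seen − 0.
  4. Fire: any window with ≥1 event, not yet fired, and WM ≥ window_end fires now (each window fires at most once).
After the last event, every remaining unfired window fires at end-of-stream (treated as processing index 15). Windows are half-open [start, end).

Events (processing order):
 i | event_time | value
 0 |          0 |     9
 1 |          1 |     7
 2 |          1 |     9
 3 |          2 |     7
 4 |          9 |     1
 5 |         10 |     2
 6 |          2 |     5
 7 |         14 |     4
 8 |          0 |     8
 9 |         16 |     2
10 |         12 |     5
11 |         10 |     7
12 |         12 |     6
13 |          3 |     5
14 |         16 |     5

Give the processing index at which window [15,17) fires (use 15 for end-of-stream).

i=0 t=0 v=9: → [0,2); WM=0
i=1 t=1 v=7: → [1,3),[0,2); WM=1
i=2 t=1 v=9: → [1,3),[0,2); WM=1
i=3 t=2 v=7: → [2,4),[1,3); WM=2; [0,2) fires=3
i=4 t=9 v=1: → [9,11),[8,10); WM=9; [1,3) fires=3 [2,4) fires=1
i=5 t=10 v=2: → [10,12),[9,11); WM=10; [8,10) fires=1
i=6 t=2 v=5: DROP (t<10-4); WM=10
i=7 t=14 v=4: → [14,16),[13,15); WM=14; [9,11) fires=2 [10,12) fires=1
i=8 t=0 v=8: DROP (t<14-4); WM=14
i=9 t=16 v=2: → [16,18),[15,17); WM=16; [13,15) fires=1 [14,16) fires=1
i=10 t=12 v=5: → [12,14),[11,13); WM=16; [11,13) fires=1 [12,14) fires=1
i=11 t=10 v=7: DROP (t<16-4); WM=16
i=12 t=12 v=6: → [12,14),[11,13); WM=16
i=13 t=3 v=5: DROP (t<16-4); WM=16
i=14 t=16 v=5: → [16,18),[15,17); WM=16

15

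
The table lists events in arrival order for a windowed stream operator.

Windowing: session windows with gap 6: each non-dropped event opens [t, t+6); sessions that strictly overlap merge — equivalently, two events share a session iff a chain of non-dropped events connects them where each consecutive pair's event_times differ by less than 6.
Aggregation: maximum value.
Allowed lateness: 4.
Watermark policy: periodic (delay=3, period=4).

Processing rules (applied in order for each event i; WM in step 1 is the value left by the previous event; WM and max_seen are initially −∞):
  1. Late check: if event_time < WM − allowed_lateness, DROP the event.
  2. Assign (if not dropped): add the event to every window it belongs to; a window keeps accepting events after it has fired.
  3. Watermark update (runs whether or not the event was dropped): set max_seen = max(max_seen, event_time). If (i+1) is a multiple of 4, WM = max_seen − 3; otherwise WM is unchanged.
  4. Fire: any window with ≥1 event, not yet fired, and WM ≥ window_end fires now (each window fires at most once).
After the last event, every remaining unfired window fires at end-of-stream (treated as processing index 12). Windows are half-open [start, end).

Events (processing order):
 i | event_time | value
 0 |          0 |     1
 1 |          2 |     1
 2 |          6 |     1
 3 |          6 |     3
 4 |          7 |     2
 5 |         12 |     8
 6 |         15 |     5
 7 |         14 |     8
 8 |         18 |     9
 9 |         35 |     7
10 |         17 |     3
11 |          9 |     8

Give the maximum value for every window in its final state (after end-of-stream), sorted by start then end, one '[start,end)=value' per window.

[0,24)=9 [35,41)=7

i=0 t=0 v=1: → [0,6); WM=−∞
i=1 t=2 v=1: → [0,8); WM=−∞
i=2 t=6 v=1: → [0,12); WM=−∞
i=3 t=6 v=3: → [0,12); WM=3
i=4 t=7 v=2: → [0,13); WM=3
i=5 t=12 v=8: → [0,18); WM=3
i=6 t=15 v=5: → [0,21); WM=3
i=7 t=14 v=8: → [0,21); WM=12
i=8 t=18 v=9: → [0,24); WM=12
i=9 t=35 v=7: → [35,41); WM=12
i=10 t=17 v=3: → [0,24); WM=12
i=11 t=9 v=8: → [0,24); WM=32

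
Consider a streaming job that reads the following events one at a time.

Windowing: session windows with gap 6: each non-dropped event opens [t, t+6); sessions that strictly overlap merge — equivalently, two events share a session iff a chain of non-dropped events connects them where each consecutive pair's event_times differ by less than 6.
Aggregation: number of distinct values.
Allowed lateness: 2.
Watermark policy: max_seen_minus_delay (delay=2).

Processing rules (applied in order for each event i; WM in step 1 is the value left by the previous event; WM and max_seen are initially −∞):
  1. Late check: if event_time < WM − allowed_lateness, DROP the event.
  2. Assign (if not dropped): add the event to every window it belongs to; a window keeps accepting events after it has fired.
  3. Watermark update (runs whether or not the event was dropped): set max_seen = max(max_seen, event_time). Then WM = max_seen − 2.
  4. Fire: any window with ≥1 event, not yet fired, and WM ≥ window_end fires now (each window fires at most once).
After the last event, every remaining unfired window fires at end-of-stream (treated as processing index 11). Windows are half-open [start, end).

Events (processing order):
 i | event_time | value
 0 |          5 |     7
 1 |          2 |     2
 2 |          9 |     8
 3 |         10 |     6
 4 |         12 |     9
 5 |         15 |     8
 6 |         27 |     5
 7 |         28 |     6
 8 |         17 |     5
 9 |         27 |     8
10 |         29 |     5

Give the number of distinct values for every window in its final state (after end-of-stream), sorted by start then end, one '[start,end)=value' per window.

[2,21)=5 [27,35)=3

i=0 t=5 v=7: → [5,11); WM=3
i=1 t=2 v=2: → [2,11); WM=3
i=2 t=9 v=8: → [2,15); WM=7
i=3 t=10 v=6: → [2,16); WM=8
i=4 t=12 v=9: → [2,18); WM=10
i=5 t=15 v=8: → [2,21); WM=13
i=6 t=27 v=5: → [27,33); WM=25
i=7 t=28 v=6: → [27,34); WM=26
i=8 t=17 v=5: DROP (t<26-2); WM=26
i=9 t=27 v=8: → [27,34); WM=26
i=10 t=29 v=5: → [27,35); WM=27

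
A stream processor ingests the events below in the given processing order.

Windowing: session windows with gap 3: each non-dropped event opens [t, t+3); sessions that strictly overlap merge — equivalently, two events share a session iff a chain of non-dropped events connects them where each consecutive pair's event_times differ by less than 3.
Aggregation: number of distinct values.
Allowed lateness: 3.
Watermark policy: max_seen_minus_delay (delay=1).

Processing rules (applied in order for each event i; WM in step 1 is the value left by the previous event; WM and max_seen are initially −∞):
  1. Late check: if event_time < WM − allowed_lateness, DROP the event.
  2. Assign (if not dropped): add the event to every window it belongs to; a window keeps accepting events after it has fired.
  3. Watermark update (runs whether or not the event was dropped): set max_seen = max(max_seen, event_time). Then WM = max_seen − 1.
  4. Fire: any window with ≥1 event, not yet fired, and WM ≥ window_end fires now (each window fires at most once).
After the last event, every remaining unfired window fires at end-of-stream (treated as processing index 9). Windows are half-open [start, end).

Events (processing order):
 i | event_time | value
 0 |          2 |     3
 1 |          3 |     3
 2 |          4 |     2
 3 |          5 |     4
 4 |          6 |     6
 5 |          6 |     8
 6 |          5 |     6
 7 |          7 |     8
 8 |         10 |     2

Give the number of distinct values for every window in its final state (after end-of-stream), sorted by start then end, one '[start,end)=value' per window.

i=0 t=2 v=3: → [2,5); WM=1
i=1 t=3 v=3: → [2,6); WM=2
i=2 t=4 v=2: → [2,7); WM=3
i=3 t=5 v=4: → [2,8); WM=4
i=4 t=6 v=6: → [2,9); WM=5
i=5 t=6 v=8: → [2,9); WM=5
i=6 t=5 v=6: → [2,9); WM=5
i=7 t=7 v=8: → [2,10); WM=6
i=8 t=10 v=2: → [10,13); WM=9

[2,10)=5 [10,13)=1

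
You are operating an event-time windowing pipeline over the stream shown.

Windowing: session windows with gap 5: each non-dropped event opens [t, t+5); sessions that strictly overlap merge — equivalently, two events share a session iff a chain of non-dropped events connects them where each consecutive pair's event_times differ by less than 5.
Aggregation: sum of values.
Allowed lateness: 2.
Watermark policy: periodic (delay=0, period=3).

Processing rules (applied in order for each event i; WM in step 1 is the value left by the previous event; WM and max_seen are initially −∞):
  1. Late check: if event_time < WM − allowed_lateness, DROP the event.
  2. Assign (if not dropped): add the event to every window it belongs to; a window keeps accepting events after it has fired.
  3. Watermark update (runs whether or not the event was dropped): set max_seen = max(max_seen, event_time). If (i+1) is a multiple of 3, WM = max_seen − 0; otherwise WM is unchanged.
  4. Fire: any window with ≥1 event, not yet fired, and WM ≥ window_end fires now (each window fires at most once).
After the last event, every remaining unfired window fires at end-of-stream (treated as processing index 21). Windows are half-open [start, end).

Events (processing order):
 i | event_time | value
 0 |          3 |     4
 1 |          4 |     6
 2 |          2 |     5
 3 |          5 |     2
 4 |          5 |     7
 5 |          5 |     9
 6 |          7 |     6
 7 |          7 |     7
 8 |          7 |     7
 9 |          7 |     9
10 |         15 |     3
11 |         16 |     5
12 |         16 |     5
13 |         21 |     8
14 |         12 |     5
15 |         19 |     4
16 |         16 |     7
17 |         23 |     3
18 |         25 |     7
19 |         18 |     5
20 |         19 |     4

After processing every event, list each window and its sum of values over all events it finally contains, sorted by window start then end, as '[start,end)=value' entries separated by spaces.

i=0 t=3 v=4: → [3,8); WM=−∞
i=1 t=4 v=6: → [3,9); WM=−∞
i=2 t=2 v=5: → [2,9); WM=4
i=3 t=5 v=2: → [2,10); WM=4
i=4 t=5 v=7: → [2,10); WM=4
i=5 t=5 v=9: → [2,10); WM=5
i=6 t=7 v=6: → [2,12); WM=5
i=7 t=7 v=7: → [2,12); WM=5
i=8 t=7 v=7: → [2,12); WM=7
i=9 t=7 v=9: → [2,12); WM=7
i=10 t=15 v=3: → [15,20); WM=7
i=11 t=16 v=5: → [15,21); WM=16
i=12 t=16 v=5: → [15,21); WM=16
i=13 t=21 v=8: → [21,26); WM=16
i=14 t=12 v=5: DROP (t<16-2); WM=21
i=15 t=19 v=4: → [15,26); WM=21
i=16 t=16 v=7: DROP (t<21-2); WM=21
i=17 t=23 v=3: → [15,28); WM=23
i=18 t=25 v=7: → [15,30); WM=23
i=19 t=18 v=5: DROP (t<23-2); WM=23
i=20 t=19 v=4: DROP (t<23-2); WM=25

[2,12)=62 [15,30)=35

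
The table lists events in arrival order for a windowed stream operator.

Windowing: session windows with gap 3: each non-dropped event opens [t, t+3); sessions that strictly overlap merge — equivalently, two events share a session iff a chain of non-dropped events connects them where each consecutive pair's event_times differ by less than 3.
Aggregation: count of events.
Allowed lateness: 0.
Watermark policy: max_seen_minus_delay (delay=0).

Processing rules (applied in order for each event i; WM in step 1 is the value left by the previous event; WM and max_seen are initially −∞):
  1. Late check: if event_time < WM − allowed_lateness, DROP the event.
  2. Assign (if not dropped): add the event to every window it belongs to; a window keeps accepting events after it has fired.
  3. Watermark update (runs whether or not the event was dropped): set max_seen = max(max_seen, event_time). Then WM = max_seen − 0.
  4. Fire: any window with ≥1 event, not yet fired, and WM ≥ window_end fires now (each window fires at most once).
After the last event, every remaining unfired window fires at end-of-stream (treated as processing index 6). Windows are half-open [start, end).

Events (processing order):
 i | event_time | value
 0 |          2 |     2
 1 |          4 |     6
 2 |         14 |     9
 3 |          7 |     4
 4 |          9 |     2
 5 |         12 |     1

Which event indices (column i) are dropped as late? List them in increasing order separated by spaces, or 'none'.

3 4 5

i=0 t=2 v=2: → [2,5); WM=2
i=1 t=4 v=6: → [2,7); WM=4
i=2 t=14 v=9: → [14,17); WM=14
i=3 t=7 v=4: DROP (t<14-0); WM=14
i=4 t=9 v=2: DROP (t<14-0); WM=14
i=5 t=12 v=1: DROP (t<14-0); WM=14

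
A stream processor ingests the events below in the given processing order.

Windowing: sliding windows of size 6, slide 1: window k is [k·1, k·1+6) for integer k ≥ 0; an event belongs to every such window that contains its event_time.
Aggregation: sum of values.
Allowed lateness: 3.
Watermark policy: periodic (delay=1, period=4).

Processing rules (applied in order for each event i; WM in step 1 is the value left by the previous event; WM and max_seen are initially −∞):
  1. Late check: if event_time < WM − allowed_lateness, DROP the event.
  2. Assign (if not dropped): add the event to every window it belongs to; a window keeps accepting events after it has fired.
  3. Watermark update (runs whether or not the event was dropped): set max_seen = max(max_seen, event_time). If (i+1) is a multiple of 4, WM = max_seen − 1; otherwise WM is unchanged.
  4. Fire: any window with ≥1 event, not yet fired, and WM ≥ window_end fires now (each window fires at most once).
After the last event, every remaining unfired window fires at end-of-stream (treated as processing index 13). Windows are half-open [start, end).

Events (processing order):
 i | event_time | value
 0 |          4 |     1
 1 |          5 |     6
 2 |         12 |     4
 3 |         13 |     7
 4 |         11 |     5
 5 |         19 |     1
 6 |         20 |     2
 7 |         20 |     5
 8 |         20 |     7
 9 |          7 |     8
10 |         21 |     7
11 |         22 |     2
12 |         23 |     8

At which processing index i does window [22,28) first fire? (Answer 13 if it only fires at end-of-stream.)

i=0 t=4 v=1: → [4,10),[3,9),[2,8),[1,7),[0,6); WM=−∞
i=1 t=5 v=6: → [5,11),[4,10),[3,9),[2,8),[1,7),[0,6); WM=−∞
i=2 t=12 v=4: → [12,18),[11,17),[10,16),[9,15),[8,14),[7,13); WM=−∞
i=3 t=13 v=7: → [13,19),[12,18),[11,17),[10,16),[9,15),[8,14); WM=12; [0,6) fires=7 [1,7) fires=7 [2,8) fires=7 [3,9) fires=7 [4,10) fires=7 [5,11) fires=6
i=4 t=11 v=5: → [11,17),[10,16),[9,15),[8,14),[7,13),[6,12); WM=12; [6,12) fires=5
i=5 t=19 v=1: → [19,25),[18,24),[17,23),[16,22),[15,21),[14,20); WM=12
i=6 t=20 v=2: → [20,26),[19,25),[18,24),[17,23),[16,22),[15,21); WM=12
i=7 t=20 v=5: → [20,26),[19,25),[18,24),[17,23),[16,22),[15,21); WM=19; [7,13) fires=9 [8,14) fires=16 [9,15) fires=16 [10,16) fires=16 [11,17) fires=16 [12,18) fires=11 [13,19) fires=7
i=8 t=20 v=7: → [20,26),[19,25),[18,24),[17,23),[16,22),[15,21); WM=19
i=9 t=7 v=8: DROP (t<19-3); WM=19
i=10 t=21 v=7: → [21,27),[20,26),[19,25),[18,24),[17,23),[16,22); WM=19
i=11 t=22 v=2: → [22,28),[21,27),[20,26),[19,25),[18,24),[17,23); WM=21; [14,20) fires=1 [15,21) fires=15
i=12 t=23 v=8: → [23,29),[22,28),[21,27),[20,26),[19,25),[18,24); WM=21

13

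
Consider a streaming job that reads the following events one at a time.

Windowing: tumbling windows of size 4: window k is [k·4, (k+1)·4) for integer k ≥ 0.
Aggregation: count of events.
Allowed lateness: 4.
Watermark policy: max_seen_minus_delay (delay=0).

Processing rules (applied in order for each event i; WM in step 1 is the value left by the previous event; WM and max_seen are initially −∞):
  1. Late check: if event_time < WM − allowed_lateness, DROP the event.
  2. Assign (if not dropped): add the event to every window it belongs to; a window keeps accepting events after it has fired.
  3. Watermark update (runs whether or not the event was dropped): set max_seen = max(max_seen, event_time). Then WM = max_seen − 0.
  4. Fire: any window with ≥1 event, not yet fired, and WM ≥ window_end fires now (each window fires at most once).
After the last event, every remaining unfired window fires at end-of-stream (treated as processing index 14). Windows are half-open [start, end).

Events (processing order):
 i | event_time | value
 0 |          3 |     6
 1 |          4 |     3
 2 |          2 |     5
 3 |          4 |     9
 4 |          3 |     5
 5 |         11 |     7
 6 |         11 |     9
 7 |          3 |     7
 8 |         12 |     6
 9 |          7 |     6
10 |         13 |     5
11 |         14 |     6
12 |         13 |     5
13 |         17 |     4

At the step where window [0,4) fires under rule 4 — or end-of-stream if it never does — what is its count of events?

i=0 t=3 v=6: → [0,4); WM=3
i=1 t=4 v=3: → [4,8); WM=4; [0,4) fires=1
i=2 t=2 v=5: → [0,4); WM=4
i=3 t=4 v=9: → [4,8); WM=4
i=4 t=3 v=5: → [0,4); WM=4
i=5 t=11 v=7: → [8,12); WM=11; [4,8) fires=2
i=6 t=11 v=9: → [8,12); WM=11
i=7 t=3 v=7: DROP (t<11-4); WM=11
i=8 t=12 v=6: → [12,16); WM=12; [8,12) fires=2
i=9 t=7 v=6: DROP (t<12-4); WM=12
i=10 t=13 v=5: → [12,16); WM=13
i=11 t=14 v=6: → [12,16); WM=14
i=12 t=13 v=5: → [12,16); WM=14
i=13 t=17 v=4: → [16,20); WM=17; [12,16) fires=4

1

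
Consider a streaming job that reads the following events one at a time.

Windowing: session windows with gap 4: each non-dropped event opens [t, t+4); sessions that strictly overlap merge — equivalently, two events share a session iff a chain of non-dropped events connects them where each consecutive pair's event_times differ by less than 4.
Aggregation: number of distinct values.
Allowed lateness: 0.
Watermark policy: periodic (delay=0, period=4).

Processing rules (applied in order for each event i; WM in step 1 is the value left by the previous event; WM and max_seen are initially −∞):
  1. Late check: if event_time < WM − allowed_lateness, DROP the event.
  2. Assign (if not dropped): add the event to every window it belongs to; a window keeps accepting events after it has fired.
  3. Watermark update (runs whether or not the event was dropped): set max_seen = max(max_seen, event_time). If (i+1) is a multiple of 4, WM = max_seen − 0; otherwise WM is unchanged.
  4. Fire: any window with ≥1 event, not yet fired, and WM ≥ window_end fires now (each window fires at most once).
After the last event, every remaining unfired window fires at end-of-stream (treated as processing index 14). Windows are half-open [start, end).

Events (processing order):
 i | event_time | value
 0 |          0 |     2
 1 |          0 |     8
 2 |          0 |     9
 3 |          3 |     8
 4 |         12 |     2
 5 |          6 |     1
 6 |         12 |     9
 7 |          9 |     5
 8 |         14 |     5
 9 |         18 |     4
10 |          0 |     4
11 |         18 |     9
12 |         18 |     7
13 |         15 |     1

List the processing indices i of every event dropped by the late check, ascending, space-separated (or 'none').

i=0 t=0 v=2: → [0,4); WM=−∞
i=1 t=0 v=8: → [0,4); WM=−∞
i=2 t=0 v=9: → [0,4); WM=−∞
i=3 t=3 v=8: → [0,7); WM=3
i=4 t=12 v=2: → [12,16); WM=3
i=5 t=6 v=1: → [0,10); WM=3
i=6 t=12 v=9: → [12,16); WM=3
i=7 t=9 v=5: → [0,16); WM=12
i=8 t=14 v=5: → [0,18); WM=12
i=9 t=18 v=4: → [18,22); WM=12
i=10 t=0 v=4: DROP (t<12-0); WM=12
i=11 t=18 v=9: → [18,22); WM=18
i=12 t=18 v=7: → [18,22); WM=18
i=13 t=15 v=1: DROP (t<18-0); WM=18

10 13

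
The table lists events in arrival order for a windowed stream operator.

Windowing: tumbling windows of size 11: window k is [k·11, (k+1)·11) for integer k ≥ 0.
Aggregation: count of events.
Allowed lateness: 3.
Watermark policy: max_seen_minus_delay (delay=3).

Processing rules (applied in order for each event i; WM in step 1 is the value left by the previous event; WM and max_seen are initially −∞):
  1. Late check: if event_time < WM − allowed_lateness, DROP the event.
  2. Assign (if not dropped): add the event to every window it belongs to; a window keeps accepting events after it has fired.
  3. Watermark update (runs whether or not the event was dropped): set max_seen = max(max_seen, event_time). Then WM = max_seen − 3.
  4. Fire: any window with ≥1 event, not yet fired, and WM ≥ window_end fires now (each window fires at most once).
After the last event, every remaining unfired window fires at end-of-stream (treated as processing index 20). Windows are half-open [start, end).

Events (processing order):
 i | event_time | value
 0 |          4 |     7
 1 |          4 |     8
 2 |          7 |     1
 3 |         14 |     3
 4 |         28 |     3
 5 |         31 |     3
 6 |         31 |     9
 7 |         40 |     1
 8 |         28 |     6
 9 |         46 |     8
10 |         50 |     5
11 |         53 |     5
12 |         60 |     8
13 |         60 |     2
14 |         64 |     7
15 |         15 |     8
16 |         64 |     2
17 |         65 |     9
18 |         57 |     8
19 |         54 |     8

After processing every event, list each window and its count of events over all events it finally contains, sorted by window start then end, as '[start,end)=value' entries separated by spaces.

i=0 t=4 v=7: → [0,11); WM=1
i=1 t=4 v=8: → [0,11); WM=1
i=2 t=7 v=1: → [0,11); WM=4
i=3 t=14 v=3: → [11,22); WM=11; [0,11) fires=3
i=4 t=28 v=3: → [22,33); WM=25; [11,22) fires=1
i=5 t=31 v=3: → [22,33); WM=28
i=6 t=31 v=9: → [22,33); WM=28
i=7 t=40 v=1: → [33,44); WM=37; [22,33) fires=3
i=8 t=28 v=6: DROP (t<37-3); WM=37
i=9 t=46 v=8: → [44,55); WM=43
i=10 t=50 v=5: → [44,55); WM=47; [33,44) fires=1
i=11 t=53 v=5: → [44,55); WM=50
i=12 t=60 v=8: → [55,66); WM=57; [44,55) fires=3
i=13 t=60 v=2: → [55,66); WM=57
i=14 t=64 v=7: → [55,66); WM=61
i=15 t=15 v=8: DROP (t<61-3); WM=61
i=16 t=64 v=2: → [55,66); WM=61
i=17 t=65 v=9: → [55,66); WM=62
i=18 t=57 v=8: DROP (t<62-3); WM=62
i=19 t=54 v=8: DROP (t<62-3); WM=62

[0,11)=3 [11,22)=1 [22,33)=3 [33,44)=1 [44,55)=3 [55,66)=5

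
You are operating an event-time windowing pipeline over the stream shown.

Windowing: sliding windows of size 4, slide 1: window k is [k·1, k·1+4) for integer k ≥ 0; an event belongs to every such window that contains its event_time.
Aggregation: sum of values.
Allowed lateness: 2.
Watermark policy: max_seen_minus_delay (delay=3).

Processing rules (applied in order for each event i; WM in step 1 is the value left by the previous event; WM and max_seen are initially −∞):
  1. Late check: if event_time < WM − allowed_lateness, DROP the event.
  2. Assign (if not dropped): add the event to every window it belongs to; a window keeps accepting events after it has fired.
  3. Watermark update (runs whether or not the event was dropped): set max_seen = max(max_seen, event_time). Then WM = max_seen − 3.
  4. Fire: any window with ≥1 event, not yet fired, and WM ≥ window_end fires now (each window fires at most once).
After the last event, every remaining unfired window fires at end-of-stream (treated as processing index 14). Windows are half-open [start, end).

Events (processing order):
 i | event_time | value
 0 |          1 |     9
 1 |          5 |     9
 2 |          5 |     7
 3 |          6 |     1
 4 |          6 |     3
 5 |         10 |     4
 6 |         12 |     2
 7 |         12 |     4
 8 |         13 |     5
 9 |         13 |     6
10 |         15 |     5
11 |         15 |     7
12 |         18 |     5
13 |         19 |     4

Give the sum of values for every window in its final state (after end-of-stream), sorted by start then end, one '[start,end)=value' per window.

i=0 t=1 v=9: → [1,5),[0,4); WM=-2
i=1 t=5 v=9: → [5,9),[4,8),[3,7),[2,6); WM=2
i=2 t=5 v=7: → [5,9),[4,8),[3,7),[2,6); WM=2
i=3 t=6 v=1: → [6,10),[5,9),[4,8),[3,7); WM=3
i=4 t=6 v=3: → [6,10),[5,9),[4,8),[3,7); WM=3
i=5 t=10 v=4: → [10,14),[9,13),[8,12),[7,11); WM=7; [0,4) fires=9 [1,5) fires=9 [2,6) fires=16 [3,7) fires=20
i=6 t=12 v=2: → [12,16),[11,15),[10,14),[9,13); WM=9; [4,8) fires=20 [5,9) fires=20
i=7 t=12 v=4: → [12,16),[11,15),[10,14),[9,13); WM=9
i=8 t=13 v=5: → [13,17),[12,16),[11,15),[10,14); WM=10; [6,10) fires=4
i=9 t=13 v=6: → [13,17),[12,16),[11,15),[10,14); WM=10
i=10 t=15 v=5: → [15,19),[14,18),[13,17),[12,16); WM=12; [7,11) fires=4 [8,12) fires=4
i=11 t=15 v=7: → [15,19),[14,18),[13,17),[12,16); WM=12
i=12 t=18 v=5: → [18,22),[17,21),[16,20),[15,19); WM=15; [9,13) fires=10 [10,14) fires=21 [11,15) fires=17
i=13 t=19 v=4: → [19,23),[18,22),[17,21),[16,20); WM=16; [12,16) fires=29

[0,4)=9 [1,5)=9 [2,6)=16 [3,7)=20 [4,8)=20 [5,9)=20 [6,10)=4 [7,11)=4 [8,12)=4 [9,13)=10 [10,14)=21 [11,15)=17 [12,16)=29 [13,17)=23 [14,18)=12 [15,19)=17 [16,20)=9 [17,21)=9 [18,22)=9 [19,23)=4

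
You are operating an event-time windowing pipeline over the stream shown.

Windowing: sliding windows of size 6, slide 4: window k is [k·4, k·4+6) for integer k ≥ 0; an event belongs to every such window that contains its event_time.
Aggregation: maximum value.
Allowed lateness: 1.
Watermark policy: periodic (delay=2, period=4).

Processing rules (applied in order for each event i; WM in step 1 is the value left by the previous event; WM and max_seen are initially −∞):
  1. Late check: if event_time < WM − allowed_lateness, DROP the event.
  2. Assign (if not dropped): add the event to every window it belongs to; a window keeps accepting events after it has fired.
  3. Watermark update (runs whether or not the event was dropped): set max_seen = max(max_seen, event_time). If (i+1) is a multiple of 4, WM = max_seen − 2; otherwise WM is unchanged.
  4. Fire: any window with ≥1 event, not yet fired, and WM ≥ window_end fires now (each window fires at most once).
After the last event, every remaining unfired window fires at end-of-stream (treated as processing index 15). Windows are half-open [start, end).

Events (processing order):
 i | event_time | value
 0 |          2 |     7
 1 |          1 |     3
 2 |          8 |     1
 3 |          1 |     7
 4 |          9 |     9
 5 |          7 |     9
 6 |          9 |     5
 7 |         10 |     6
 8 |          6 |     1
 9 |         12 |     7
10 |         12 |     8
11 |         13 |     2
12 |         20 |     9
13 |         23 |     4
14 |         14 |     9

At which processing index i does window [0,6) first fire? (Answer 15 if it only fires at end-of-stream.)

i=0 t=2 v=7: → [0,6); WM=−∞
i=1 t=1 v=3: → [0,6); WM=−∞
i=2 t=8 v=1: → [8,14),[4,10); WM=−∞
i=3 t=1 v=7: → [0,6); WM=6; [0,6) fires=7
i=4 t=9 v=9: → [8,14),[4,10); WM=6
i=5 t=7 v=9: → [4,10); WM=6
i=6 t=9 v=5: → [8,14),[4,10); WM=6
i=7 t=10 v=6: → [8,14); WM=8
i=8 t=6 v=1: DROP (t<8-1); WM=8
i=9 t=12 v=7: → [12,18),[8,14); WM=8
i=10 t=12 v=8: → [12,18),[8,14); WM=8
i=11 t=13 v=2: → [12,18),[8,14); WM=11; [4,10) fires=9
i=12 t=20 v=9: → [20,26),[16,22); WM=11
i=13 t=23 v=4: → [20,26); WM=11
i=14 t=14 v=9: → [12,18); WM=11

3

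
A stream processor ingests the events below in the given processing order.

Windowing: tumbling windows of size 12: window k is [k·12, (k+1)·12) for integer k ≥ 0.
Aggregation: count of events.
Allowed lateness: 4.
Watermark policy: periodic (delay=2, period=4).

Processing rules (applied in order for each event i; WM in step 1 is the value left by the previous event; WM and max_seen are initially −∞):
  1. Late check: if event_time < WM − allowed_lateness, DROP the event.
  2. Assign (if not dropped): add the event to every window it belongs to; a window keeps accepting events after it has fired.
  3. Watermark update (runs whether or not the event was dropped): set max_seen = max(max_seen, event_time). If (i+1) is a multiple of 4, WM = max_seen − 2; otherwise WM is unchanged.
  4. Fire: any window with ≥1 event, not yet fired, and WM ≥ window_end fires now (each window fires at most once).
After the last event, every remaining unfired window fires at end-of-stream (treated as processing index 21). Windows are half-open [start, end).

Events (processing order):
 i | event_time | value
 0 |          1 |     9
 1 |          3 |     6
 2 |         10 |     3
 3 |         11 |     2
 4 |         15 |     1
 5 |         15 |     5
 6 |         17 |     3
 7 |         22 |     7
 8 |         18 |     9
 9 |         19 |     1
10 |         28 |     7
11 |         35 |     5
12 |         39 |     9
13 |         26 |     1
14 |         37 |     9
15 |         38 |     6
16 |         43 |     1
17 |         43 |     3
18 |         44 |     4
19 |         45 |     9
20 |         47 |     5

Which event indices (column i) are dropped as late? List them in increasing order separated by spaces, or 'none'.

i=0 t=1 v=9: → [0,12); WM=−∞
i=1 t=3 v=6: → [0,12); WM=−∞
i=2 t=10 v=3: → [0,12); WM=−∞
i=3 t=11 v=2: → [0,12); WM=9
i=4 t=15 v=1: → [12,24); WM=9
i=5 t=15 v=5: → [12,24); WM=9
i=6 t=17 v=3: → [12,24); WM=9
i=7 t=22 v=7: → [12,24); WM=20; [0,12) fires=4
i=8 t=18 v=9: → [12,24); WM=20
i=9 t=19 v=1: → [12,24); WM=20
i=10 t=28 v=7: → [24,36); WM=20
i=11 t=35 v=5: → [24,36); WM=33; [12,24) fires=6
i=12 t=39 v=9: → [36,48); WM=33
i=13 t=26 v=1: DROP (t<33-4); WM=33
i=14 t=37 v=9: → [36,48); WM=33
i=15 t=38 v=6: → [36,48); WM=37; [24,36) fires=2
i=16 t=43 v=1: → [36,48); WM=37
i=17 t=43 v=3: → [36,48); WM=37
i=18 t=44 v=4: → [36,48); WM=37
i=19 t=45 v=9: → [36,48); WM=43
i=20 t=47 v=5: → [36,48); WM=43

13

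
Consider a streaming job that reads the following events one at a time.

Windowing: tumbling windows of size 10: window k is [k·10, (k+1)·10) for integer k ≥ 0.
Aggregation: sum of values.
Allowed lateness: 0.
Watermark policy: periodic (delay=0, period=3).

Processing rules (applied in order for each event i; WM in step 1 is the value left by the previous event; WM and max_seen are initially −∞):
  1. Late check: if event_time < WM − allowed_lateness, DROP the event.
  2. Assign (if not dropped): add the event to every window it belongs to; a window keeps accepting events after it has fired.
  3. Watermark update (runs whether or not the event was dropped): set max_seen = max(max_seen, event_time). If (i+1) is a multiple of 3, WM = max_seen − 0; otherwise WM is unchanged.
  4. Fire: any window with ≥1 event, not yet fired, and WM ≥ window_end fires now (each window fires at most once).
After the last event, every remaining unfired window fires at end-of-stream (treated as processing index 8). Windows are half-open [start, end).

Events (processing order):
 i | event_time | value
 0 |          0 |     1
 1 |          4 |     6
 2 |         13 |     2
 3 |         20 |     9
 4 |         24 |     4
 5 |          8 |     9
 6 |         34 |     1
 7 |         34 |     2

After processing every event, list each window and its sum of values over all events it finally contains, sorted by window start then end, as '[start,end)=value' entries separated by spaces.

[0,10)=7 [10,20)=2 [20,30)=13 [30,40)=3

i=0 t=0 v=1: → [0,10); WM=−∞
i=1 t=4 v=6: → [0,10); WM=−∞
i=2 t=13 v=2: → [10,20); WM=13; [0,10) fires=7
i=3 t=20 v=9: → [20,30); WM=13
i=4 t=24 v=4: → [20,30); WM=13
i=5 t=8 v=9: DROP (t<13-0); WM=24; [10,20) fires=2
i=6 t=34 v=1: → [30,40); WM=24
i=7 t=34 v=2: → [30,40); WM=24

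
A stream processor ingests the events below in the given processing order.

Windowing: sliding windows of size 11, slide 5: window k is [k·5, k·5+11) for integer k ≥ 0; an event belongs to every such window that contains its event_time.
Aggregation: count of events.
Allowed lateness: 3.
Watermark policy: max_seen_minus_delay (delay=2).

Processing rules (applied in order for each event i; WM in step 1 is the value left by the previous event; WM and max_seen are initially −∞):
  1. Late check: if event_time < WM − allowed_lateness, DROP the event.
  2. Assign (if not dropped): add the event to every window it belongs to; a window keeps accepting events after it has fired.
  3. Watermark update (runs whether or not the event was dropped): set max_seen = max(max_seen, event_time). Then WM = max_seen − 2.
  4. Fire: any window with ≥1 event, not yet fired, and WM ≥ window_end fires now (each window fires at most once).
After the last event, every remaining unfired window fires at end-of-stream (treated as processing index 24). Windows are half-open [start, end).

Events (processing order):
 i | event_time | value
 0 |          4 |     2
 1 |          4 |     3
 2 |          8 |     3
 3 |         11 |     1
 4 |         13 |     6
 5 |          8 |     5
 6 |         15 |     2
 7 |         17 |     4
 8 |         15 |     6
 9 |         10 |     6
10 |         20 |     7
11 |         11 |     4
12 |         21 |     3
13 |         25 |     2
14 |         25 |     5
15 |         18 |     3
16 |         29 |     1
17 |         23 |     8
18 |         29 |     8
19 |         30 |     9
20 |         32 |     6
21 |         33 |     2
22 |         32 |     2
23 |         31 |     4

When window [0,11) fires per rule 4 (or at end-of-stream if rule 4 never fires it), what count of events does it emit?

3

i=0 t=4 v=2: → [0,11); WM=2
i=1 t=4 v=3: → [0,11); WM=2
i=2 t=8 v=3: → [5,16),[0,11); WM=6
i=3 t=11 v=1: → [10,21),[5,16); WM=9
i=4 t=13 v=6: → [10,21),[5,16); WM=11; [0,11) fires=3
i=5 t=8 v=5: → [5,16),[0,11); WM=11
i=6 t=15 v=2: → [15,26),[10,21),[5,16); WM=13
i=7 t=17 v=4: → [15,26),[10,21); WM=15
i=8 t=15 v=6: → [15,26),[10,21),[5,16); WM=15
i=9 t=10 v=6: DROP (t<15-3); WM=15
i=10 t=20 v=7: → [20,31),[15,26),[10,21); WM=18; [5,16) fires=6
i=11 t=11 v=4: DROP (t<18-3); WM=18
i=12 t=21 v=3: → [20,31),[15,26); WM=19
i=13 t=25 v=2: → [25,36),[20,31),[15,26); WM=23; [10,21) fires=6
i=14 t=25 v=5: → [25,36),[20,31),[15,26); WM=23
i=15 t=18 v=3: DROP (t<23-3); WM=23
i=16 t=29 v=1: → [25,36),[20,31); WM=27; [15,26) fires=7
i=17 t=23 v=8: DROP (t<27-3); WM=27
i=18 t=29 v=8: → [25,36),[20,31); WM=27
i=19 t=30 v=9: → [30,41),[25,36),[20,31); WM=28
i=20 t=32 v=6: → [30,41),[25,36); WM=30
i=21 t=33 v=2: → [30,41),[25,36); WM=31; [20,31) fires=7
i=22 t=32 v=2: → [30,41),[25,36); WM=31
i=23 t=31 v=4: → [30,41),[25,36); WM=31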